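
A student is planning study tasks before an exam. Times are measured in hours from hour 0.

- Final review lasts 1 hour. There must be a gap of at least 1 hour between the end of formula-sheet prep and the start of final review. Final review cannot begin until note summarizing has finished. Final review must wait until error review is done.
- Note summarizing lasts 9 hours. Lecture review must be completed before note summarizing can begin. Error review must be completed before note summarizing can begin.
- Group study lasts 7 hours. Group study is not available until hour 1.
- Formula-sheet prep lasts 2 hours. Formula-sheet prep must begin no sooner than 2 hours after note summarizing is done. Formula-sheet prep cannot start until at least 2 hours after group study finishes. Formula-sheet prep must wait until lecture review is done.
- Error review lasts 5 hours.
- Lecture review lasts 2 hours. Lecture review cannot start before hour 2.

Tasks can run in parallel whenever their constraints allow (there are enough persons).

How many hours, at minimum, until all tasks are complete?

Group study cannot begin until its own release at hour 1. It runs from hour 1 to 1 + 7 = hour 8.
Error review has no prerequisites, so it starts at hour 0 and finishes at hour 5.
Lecture review waits on its own release at hour 2, so it starts at hour 2 and finishes at 2 + 2 = hour 4.
For note summarizing: lecture review (finishes hour 4); error review (finishes hour 5). Taking the maximum gives a start of hour 5, and it finishes at 5 + 9 = hour 14.
Formula-sheet prep needs all of note summarizing (finishes hour 14, plus 2-hour gap → hour 16); group study (finishes hour 8, plus 2-hour gap → hour 10); lecture review (finishes hour 4). That puts its earliest start at hour 16; it finishes at 16 + 2 = hour 18.
Final review has to wait for formula-sheet prep (finishes hour 18, plus 1-hour gap → hour 19); note summarizing (finishes hour 14); error review (finishes hour 5). The latest of these is hour 19, so final review runs hour 19 to 19 + 1 = hour 20.
All tasks are finished once the last one completes. Finish times: Lecture review at 4, Error review at 5, Group study at 8, Note summarizing at 14, Formula-sheet prep at 18, Final review at 20. The latest is hour 20.

20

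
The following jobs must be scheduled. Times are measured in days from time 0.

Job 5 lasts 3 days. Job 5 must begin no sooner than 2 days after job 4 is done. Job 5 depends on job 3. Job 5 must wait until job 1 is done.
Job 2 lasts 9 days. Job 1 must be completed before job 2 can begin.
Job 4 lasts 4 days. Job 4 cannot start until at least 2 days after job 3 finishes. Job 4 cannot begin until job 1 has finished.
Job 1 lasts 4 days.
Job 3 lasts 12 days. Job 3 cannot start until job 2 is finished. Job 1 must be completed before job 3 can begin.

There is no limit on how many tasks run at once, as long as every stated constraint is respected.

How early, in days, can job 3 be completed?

Job 1 has no prerequisites, so it starts at day 0 and finishes at day 4.
Job 2 cannot begin until job 1 (finishes day 4). It runs from day 4 to 4 + 9 = day 13.
Job 3 has to wait for job 2 (finishes day 13); job 1 (finishes day 4). The latest of these is day 13, so job 3 runs day 13 to 13 + 12 = day 25.

25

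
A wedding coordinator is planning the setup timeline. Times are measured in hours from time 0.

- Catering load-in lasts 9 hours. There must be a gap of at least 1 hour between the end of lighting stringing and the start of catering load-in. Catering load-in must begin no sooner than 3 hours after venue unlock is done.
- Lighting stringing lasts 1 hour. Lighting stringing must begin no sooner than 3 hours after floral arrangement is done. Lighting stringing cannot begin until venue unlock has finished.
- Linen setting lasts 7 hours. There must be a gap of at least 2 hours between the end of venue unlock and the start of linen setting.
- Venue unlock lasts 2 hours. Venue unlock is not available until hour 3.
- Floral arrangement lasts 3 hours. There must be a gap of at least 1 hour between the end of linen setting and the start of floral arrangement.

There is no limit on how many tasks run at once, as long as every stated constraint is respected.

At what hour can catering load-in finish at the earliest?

After its own release at hour 3, venue unlock can start at hour 3 and finishes at hour 5.
Linen setting cannot begin until venue unlock (finishes hour 5, plus 2-hour gap → hour 7). It runs from hour 7 to 7 + 7 = hour 14.
Floral arrangement waits on linen setting (finishes hour 14, plus 1-hour gap → hour 15), so it starts at hour 15 and finishes at 15 + 3 = hour 18.
Lighting stringing cannot start until floral arrangement (finishes hour 18, plus 3-hour gap → hour 21); venue unlock (finishes hour 5). The controlling bound is hour 21, so lighting stringing finishes at 21 + 1 = hour 22.
Catering load-in cannot start until lighting stringing (finishes hour 22, plus 1-hour gap → hour 23); venue unlock (finishes hour 5, plus 3-hour gap → hour 8). The controlling bound is hour 23, so catering load-in finishes at 23 + 9 = hour 32.

32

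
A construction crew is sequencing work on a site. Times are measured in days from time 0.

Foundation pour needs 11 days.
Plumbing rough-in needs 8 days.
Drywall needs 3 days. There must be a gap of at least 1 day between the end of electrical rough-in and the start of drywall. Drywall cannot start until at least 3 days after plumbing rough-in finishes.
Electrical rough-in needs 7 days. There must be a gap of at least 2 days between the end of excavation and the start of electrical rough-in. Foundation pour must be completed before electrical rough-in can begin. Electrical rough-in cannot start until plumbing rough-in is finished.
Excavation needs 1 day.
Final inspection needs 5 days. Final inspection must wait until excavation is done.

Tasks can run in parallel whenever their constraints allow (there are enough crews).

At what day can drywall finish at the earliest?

22

Plumbing rough-in can start immediately at day 0; it finishes at day 8.
Foundation pour has no prerequisites, so it starts at day 0 and finishes at day 11.
Excavation can start immediately at day 0; it finishes at day 1.
For electrical rough-in: excavation (finishes day 1, plus 2-day gap → day 3); foundation pour (finishes day 11); plumbing rough-in (finishes day 8). Taking the maximum gives a start of day 11, and it finishes at 11 + 7 = day 18.
Drywall needs all of electrical rough-in (finishes day 18, plus 1-day gap → day 19); plumbing rough-in (finishes day 8, plus 3-day gap → day 11). That puts its earliest start at day 19; it finishes at 19 + 3 = day 22.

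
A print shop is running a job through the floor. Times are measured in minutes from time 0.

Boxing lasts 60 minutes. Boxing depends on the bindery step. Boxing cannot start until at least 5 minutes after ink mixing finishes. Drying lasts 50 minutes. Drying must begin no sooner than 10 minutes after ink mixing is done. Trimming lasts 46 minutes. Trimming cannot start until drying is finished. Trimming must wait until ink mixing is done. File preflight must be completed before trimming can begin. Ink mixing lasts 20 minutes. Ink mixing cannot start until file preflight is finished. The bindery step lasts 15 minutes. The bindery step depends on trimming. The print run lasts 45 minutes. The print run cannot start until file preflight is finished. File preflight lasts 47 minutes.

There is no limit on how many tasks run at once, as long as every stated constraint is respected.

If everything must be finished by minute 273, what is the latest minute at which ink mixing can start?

Boxing must finish by minute 273; it takes 60 minutes, so it must start by 273 − 60 = minute 213.
Since boxing (must start by minute 213) depends on it, the bindery step must finish by minute 213. Backing off its 15-minute duration gives a latest start of minute 198.
Trimming has to be done before the bindery step (must start by minute 198). That means finishing by minute 198, i.e. starting by 198 − 46 = minute 152.
Drying has to be done before trimming (must start by minute 152). That means finishing by minute 152, i.e. starting by 152 − 50 = minute 102.
Ink mixing must finish in time for drying (must start by minute 102, minus 10-minute gap → minute 92); trimming (must start by minute 152); boxing (must start by minute 213, minus 5-minute gap → minute 208). The tightest is minute 92, so ink mixing must start by 92 − 20 = minute 72.

72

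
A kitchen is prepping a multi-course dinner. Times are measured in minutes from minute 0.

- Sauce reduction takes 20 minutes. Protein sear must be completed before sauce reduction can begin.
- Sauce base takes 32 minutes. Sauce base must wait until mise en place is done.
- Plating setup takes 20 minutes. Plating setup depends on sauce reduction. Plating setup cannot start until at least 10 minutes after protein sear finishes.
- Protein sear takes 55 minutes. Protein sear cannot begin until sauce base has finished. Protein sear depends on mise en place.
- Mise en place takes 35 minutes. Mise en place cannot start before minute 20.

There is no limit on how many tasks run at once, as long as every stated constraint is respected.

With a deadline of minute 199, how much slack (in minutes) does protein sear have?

After its own release at minute 20, mise en place can start at minute 20 and finishes at minute 55.
Sauce base waits on mise en place (finishes minute 55), so it starts at minute 55 and finishes at 55 + 32 = minute 87.
Protein sear needs all of sauce base (finishes minute 87); mise en place (finishes minute 55). That puts its earliest start at minute 87; it finishes at 87 + 55 = minute 142.

Working backward from the deadline:
Nothing follows plating setup; the deadline of minute 199 is its only limit. It must start by 199 − 20 = minute 179.
Sauce reduction must finish before plating setup (must start by minute 179). With a 20-minute duration, sauce reduction must start by 179 − 20 = minute 159.
For protein sear: sauce reduction (must start by minute 159); plating setup (must start by minute 179, minus 10-minute gap → minute 169). The most restrictive is minute 159; with a 55-minute duration, protein sear must start by minute 104.
So protein sear can start as early as minute 87 and as late as minute 104, giving 104 − 87 = 17 minutes of slack.

17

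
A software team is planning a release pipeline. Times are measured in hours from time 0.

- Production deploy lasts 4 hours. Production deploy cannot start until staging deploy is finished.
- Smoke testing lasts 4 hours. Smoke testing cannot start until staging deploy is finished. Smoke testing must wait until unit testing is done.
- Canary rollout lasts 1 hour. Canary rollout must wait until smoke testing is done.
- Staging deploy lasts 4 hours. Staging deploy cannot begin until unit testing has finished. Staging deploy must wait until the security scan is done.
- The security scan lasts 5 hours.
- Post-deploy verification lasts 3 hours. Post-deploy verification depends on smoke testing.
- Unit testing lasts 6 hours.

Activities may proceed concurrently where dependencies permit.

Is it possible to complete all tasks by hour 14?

Nothing blocks the security scan, so it runs from hour 0 to hour 5.
Nothing blocks unit testing, so it runs from hour 0 to hour 6.
Staging deploy needs all of unit testing (finishes hour 6); the security scan (finishes hour 5). That puts its earliest start at hour 6; it finishes at 6 + 4 = hour 10.
After staging deploy (finishes hour 10), production deploy can start at hour 10 and finishes at hour 14.
Smoke testing cannot start until staging deploy (finishes hour 10); unit testing (finishes hour 6). The controlling bound is hour 10, so smoke testing finishes at 10 + 4 = hour 14.
Post-deploy verification waits on smoke testing (finishes hour 14), so it starts at hour 14 and finishes at 14 + 3 = hour 17.
Canary rollout cannot begin until smoke testing (finishes hour 14). It runs from hour 14 to 14 + 1 = hour 15.
The earliest everything can be done is hour 17, which is after the deadline of 14, so it is not possible.

No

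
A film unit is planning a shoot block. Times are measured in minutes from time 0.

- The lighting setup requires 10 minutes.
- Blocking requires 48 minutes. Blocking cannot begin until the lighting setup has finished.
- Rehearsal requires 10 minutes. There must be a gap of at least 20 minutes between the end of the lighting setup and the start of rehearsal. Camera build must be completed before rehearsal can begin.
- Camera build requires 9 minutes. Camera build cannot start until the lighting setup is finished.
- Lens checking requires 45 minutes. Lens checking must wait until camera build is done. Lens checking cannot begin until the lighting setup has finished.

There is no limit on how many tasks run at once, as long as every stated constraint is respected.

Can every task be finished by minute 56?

No

The lighting setup has no prerequisites, so it starts at minute 0 and finishes at minute 10.
After the lighting setup (finishes minute 10), blocking can start at minute 10 and finishes at minute 58.
After the lighting setup (finishes minute 10), camera build can start at minute 10 and finishes at minute 19.
For rehearsal: the lighting setup (finishes minute 10, plus 20-minute gap → minute 30); camera build (finishes minute 19). Taking the maximum gives a start of minute 30, and it finishes at 30 + 10 = minute 40.
For lens checking: camera build (finishes minute 19); the lighting setup (finishes minute 10). Taking the maximum gives a start of minute 19, and it finishes at 19 + 45 = minute 64.
The earliest everything can be done is minute 64, which is after the deadline of 56, so it is not possible.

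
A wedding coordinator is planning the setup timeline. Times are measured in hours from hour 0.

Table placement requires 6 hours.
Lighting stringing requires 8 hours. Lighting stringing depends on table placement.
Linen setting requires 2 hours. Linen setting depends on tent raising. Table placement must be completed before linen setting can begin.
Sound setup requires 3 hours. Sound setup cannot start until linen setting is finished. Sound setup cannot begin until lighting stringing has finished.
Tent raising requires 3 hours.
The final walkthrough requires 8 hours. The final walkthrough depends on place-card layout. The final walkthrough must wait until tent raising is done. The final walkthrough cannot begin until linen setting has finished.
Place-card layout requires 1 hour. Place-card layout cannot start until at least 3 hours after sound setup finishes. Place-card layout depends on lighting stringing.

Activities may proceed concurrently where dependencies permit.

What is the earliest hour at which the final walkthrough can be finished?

29

Table placement has no prerequisites, so it starts at hour 0 and finishes at hour 6.
Lighting stringing waits on table placement (finishes hour 6), so it starts at hour 6 and finishes at 6 + 8 = hour 14.
Tent raising can start immediately at hour 0; it finishes at hour 3.
Linen setting has to wait for tent raising (finishes hour 3); table placement (finishes hour 6). The latest of these is hour 6, so linen setting runs hour 6 to 6 + 2 = hour 8.
Sound setup needs all of linen setting (finishes hour 8); lighting stringing (finishes hour 14). That puts its earliest start at hour 14; it finishes at 14 + 3 = hour 17.
For place-card layout: sound setup (finishes hour 17, plus 3-hour gap → hour 20); lighting stringing (finishes hour 14). Taking the maximum gives a start of hour 20, and it finishes at 20 + 1 = hour 21.
The final walkthrough has to wait for place-card layout (finishes hour 21); tent raising (finishes hour 3); linen setting (finishes hour 8). The latest of these is hour 21, so the final walkthrough runs hour 21 to 21 + 8 = hour 29.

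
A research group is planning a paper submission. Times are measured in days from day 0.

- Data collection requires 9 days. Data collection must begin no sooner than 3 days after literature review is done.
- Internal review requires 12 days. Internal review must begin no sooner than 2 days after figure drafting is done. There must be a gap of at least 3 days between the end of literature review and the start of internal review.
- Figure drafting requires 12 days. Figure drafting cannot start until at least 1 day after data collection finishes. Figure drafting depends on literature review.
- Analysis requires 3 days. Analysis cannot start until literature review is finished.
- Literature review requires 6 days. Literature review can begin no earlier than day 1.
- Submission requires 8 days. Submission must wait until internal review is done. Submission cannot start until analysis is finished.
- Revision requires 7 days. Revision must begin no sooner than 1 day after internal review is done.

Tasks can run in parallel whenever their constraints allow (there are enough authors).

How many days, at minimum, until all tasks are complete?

54

Literature review cannot begin until its own release at day 1. It runs from day 1 to 1 + 6 = day 7.
After literature review (finishes day 7), analysis can start at day 7 and finishes at day 10.
After literature review (finishes day 7, plus 3-day gap → day 10), data collection can start at day 10 and finishes at day 19.
Figure drafting needs all of data collection (finishes day 19, plus 1-day gap → day 20); literature review (finishes day 7). That puts its earliest start at day 20; it finishes at 20 + 12 = day 32.
Internal review cannot start until figure drafting (finishes day 32, plus 2-day gap → day 34); literature review (finishes day 7, plus 3-day gap → day 10). The controlling bound is day 34, so internal review finishes at 34 + 12 = day 46.
Submission has to wait for internal review (finishes day 46); analysis (finishes day 10). The latest of these is day 46, so submission runs day 46 to 46 + 8 = day 54.
Revision cannot begin until internal review (finishes day 46, plus 1-day gap → day 47). It runs from day 47 to 47 + 7 = day 54.
All tasks are finished once the last one completes. Finish times: Literature review at 7, Data collection at 19, Analysis at 10, Figure drafting at 32, Internal review at 46, Revision at 54, Submission at 54. The latest is day 54.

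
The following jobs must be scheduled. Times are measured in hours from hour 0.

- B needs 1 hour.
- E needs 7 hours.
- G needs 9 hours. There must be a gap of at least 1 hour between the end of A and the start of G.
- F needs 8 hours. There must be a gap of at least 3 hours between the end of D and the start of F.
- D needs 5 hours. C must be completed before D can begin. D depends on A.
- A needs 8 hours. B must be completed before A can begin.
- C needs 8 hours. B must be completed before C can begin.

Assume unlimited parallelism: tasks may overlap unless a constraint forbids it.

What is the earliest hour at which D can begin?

Nothing blocks B, so it runs from hour 0 to hour 1.
C waits on B (finishes hour 1), so it starts at hour 1 and finishes at 1 + 8 = hour 9.
A cannot begin until B (finishes hour 1). It runs from hour 1 to 1 + 8 = hour 9.
D waits on C (finishes hour 9); A (finishes hour 9). The latest of these is hour 9, which is the earliest D can start.

9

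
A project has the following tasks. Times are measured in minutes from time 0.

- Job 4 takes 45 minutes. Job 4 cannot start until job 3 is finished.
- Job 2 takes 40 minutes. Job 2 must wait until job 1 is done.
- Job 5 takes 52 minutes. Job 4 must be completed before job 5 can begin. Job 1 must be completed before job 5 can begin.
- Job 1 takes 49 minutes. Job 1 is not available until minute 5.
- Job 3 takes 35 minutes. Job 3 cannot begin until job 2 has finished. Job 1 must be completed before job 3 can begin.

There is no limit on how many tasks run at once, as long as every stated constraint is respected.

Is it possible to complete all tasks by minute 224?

No

Job 1 waits on its own release at minute 5, so it starts at minute 5 and finishes at 5 + 49 = minute 54.
Job 2 cannot begin until job 1 (finishes minute 54). It runs from minute 54 to 54 + 40 = minute 94.
For job 3: job 2 (finishes minute 94); job 1 (finishes minute 54). Taking the maximum gives a start of minute 94, and it finishes at 94 + 35 = minute 129.
Job 4 cannot begin until job 3 (finishes minute 129). It runs from minute 129 to 129 + 45 = minute 174.
Job 5 has to wait for job 4 (finishes minute 174); job 1 (finishes minute 54). The latest of these is minute 174, so job 5 runs minute 174 to 174 + 52 = minute 226.
The earliest everything can be done is minute 226, which is after the deadline of 224, so it is not possible.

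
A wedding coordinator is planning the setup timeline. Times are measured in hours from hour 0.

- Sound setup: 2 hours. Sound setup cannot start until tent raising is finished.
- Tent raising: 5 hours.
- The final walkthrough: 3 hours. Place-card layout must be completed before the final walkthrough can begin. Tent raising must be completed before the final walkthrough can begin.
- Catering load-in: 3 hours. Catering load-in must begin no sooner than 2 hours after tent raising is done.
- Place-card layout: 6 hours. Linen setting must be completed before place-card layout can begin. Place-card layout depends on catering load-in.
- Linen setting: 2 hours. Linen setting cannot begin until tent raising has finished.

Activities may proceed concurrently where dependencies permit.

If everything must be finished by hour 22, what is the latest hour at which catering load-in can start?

The final walkthrough has no dependents, so it just needs to finish by hour 22. Starting by 22 − 3 = hour 19 achieves that.
Place-card layout feeds into the final walkthrough (must start by hour 19); so place-card layout must finish by hour 19 and therefore start by hour 13.
Catering load-in must finish before place-card layout (must start by hour 13). With a 3-hour duration, catering load-in must start by 13 − 3 = hour 10.

10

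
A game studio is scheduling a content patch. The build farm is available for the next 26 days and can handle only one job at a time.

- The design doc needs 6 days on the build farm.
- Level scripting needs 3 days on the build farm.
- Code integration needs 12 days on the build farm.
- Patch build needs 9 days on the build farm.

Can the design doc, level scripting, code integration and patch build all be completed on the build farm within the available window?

Running back to back, the jobs need 6 + 3 + 12 + 9 = 30 days on the build farm.
Since 30 > 26, they cannot all fit.

No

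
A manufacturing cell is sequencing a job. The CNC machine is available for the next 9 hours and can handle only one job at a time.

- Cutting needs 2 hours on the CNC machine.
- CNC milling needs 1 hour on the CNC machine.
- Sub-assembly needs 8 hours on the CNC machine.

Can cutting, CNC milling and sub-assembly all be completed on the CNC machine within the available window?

No

Running back to back, the jobs need 2 + 1 + 8 = 11 hours on the CNC machine.
Since 11 > 9, they cannot all fit.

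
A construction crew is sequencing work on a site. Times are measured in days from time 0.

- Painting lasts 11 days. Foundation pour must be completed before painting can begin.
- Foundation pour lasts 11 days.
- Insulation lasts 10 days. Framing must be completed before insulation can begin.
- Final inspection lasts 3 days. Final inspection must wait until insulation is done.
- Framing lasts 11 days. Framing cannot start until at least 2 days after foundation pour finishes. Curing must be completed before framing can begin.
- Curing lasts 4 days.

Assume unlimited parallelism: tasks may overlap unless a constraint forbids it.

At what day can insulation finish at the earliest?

34

Curing has no prerequisites, so it starts at day 0 and finishes at day 4.
Foundation pour has no prerequisites, so it starts at day 0 and finishes at day 11.
For framing: foundation pour (finishes day 11, plus 2-day gap → day 13); curing (finishes day 4). Taking the maximum gives a start of day 13, and it finishes at 13 + 11 = day 24.
Insulation cannot begin until framing (finishes day 24). It runs from day 24 to 24 + 10 = day 34.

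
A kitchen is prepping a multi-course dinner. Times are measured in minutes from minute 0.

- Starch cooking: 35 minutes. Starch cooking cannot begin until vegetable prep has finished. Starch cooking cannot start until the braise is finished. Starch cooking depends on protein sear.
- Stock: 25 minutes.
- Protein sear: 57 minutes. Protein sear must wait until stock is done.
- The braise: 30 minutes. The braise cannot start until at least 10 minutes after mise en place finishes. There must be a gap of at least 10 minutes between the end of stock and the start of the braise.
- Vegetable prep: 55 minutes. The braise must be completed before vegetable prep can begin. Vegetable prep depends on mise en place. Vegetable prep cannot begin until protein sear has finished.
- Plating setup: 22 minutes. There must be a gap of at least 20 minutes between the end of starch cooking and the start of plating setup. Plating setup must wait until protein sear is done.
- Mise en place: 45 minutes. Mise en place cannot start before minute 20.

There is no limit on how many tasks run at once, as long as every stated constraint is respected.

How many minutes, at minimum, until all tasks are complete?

237

Stock has no prerequisites, so it starts at minute 0 and finishes at minute 25.
Protein sear waits on stock (finishes minute 25), so it starts at minute 25 and finishes at 25 + 57 = minute 82.
Mise en place waits on its own release at minute 20, so it starts at minute 20 and finishes at 20 + 45 = minute 65.
The braise has to wait for mise en place (finishes minute 65, plus 10-minute gap → minute 75); stock (finishes minute 25, plus 10-minute gap → minute 35). The latest of these is minute 75, so the braise runs minute 75 to 75 + 30 = minute 105.
Vegetable prep has to wait for the braise (finishes minute 105); mise en place (finishes minute 65); protein sear (finishes minute 82). The latest of these is minute 105, so vegetable prep runs minute 105 to 105 + 55 = minute 160.
For starch cooking: vegetable prep (finishes minute 160); the braise (finishes minute 105); protein sear (finishes minute 82). Taking the maximum gives a start of minute 160, and it finishes at 160 + 35 = minute 195.
Plating setup has to wait for starch cooking (finishes minute 195, plus 20-minute gap → minute 215); protein sear (finishes minute 82). The latest of these is minute 215, so plating setup runs minute 215 to 215 + 22 = minute 237.
All tasks are finished once the last one completes. Finish times: Mise en place at 65, Stock at 25, The braise at 105, Protein sear at 82, Vegetable prep at 160, Starch cooking at 195, Plating setup at 237. The latest is minute 237.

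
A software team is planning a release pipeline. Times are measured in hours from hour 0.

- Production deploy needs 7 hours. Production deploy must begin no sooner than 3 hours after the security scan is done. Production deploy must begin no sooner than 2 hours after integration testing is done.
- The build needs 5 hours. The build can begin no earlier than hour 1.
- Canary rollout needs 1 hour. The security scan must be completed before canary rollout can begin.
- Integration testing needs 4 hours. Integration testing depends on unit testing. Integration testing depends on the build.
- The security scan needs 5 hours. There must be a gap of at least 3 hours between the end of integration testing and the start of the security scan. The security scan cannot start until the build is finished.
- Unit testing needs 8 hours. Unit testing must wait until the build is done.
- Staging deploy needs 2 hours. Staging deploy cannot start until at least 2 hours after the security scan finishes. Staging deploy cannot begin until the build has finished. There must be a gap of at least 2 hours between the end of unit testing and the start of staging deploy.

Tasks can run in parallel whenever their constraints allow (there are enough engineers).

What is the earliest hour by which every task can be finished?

The build waits on its own release at hour 1, so it starts at hour 1 and finishes at 1 + 5 = hour 6.
Unit testing cannot begin until the build (finishes hour 6). It runs from hour 6 to 6 + 8 = hour 14.
Integration testing has to wait for unit testing (finishes hour 14); the build (finishes hour 6). The latest of these is hour 14, so integration testing runs hour 14 to 14 + 4 = hour 18.
The security scan has to wait for integration testing (finishes hour 18, plus 3-hour gap → hour 21); the build (finishes hour 6). The latest of these is hour 21, so the security scan runs hour 21 to 21 + 5 = hour 26.
For production deploy: the security scan (finishes hour 26, plus 3-hour gap → hour 29); integration testing (finishes hour 18, plus 2-hour gap → hour 20). Taking the maximum gives a start of hour 29, and it finishes at 29 + 7 = hour 36.
Canary rollout waits on the security scan (finishes hour 26), so it starts at hour 26 and finishes at 26 + 1 = hour 27.
For staging deploy: the security scan (finishes hour 26, plus 2-hour gap → hour 28); the build (finishes hour 6); unit testing (finishes hour 14, plus 2-hour gap → hour 16). Taking the maximum gives a start of hour 28, and it finishes at 28 + 2 = hour 30.
All tasks are finished once the last one completes. Finish times: The build at 6, Unit testing at 14, Integration testing at 18, The security scan at 26, Staging deploy at 30, Canary rollout at 27, Production deploy at 36. The latest is hour 36.

36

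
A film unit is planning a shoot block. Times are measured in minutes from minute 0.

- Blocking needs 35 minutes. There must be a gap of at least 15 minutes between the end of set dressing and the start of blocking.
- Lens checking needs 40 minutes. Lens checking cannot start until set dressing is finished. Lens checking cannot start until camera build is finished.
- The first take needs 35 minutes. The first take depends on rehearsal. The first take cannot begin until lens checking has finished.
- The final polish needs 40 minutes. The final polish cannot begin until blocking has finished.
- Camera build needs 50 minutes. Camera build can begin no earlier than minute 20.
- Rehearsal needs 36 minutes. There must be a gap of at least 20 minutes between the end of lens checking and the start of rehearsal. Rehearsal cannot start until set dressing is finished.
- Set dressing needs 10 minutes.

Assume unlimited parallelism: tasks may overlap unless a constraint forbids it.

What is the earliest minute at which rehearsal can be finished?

After its own release at minute 20, camera build can start at minute 20 and finishes at minute 70.
Set dressing can start immediately at minute 0; it finishes at minute 10.
Lens checking needs all of set dressing (finishes minute 10); camera build (finishes minute 70). That puts its earliest start at minute 70; it finishes at 70 + 40 = minute 110.
Rehearsal needs all of lens checking (finishes minute 110, plus 20-minute gap → minute 130); set dressing (finishes minute 10). That puts its earliest start at minute 130; it finishes at 130 + 36 = minute 166.

166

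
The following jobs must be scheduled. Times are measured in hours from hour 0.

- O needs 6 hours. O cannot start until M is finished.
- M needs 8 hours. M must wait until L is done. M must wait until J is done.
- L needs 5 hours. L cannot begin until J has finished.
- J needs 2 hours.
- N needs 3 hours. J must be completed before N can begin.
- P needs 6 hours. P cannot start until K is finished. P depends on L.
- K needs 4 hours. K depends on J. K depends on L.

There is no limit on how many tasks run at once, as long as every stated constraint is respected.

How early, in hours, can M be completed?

J can start immediately at hour 0; it finishes at hour 2.
L cannot begin until J (finishes hour 2). It runs from hour 2 to 2 + 5 = hour 7.
For M: L (finishes hour 7); J (finishes hour 2). Taking the maximum gives a start of hour 7, and it finishes at 7 + 8 = hour 15.

15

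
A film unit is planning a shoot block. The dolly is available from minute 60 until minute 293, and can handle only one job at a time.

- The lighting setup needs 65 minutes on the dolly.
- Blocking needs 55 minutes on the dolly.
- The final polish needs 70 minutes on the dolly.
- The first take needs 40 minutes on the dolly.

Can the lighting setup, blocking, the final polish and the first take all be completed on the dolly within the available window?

The dolly window is 293 − 60 = 233 minutes.
Running back to back, the jobs need 65 + 55 + 70 + 40 = 230 minutes on the dolly.
Since 230 ≤ 233, they fit within the window.

Yes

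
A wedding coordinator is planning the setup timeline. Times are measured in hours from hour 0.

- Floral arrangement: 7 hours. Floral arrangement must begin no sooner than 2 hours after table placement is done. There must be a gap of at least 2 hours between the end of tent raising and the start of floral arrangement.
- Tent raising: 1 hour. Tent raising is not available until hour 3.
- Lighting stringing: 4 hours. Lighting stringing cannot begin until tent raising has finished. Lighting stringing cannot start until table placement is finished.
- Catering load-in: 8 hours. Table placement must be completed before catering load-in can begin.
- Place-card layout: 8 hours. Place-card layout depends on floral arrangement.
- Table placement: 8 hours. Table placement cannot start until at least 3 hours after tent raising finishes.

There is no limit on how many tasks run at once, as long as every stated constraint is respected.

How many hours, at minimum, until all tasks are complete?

32

Tent raising cannot begin until its own release at hour 3. It runs from hour 3 to 3 + 1 = hour 4.
Table placement waits on tent raising (finishes hour 4, plus 3-hour gap → hour 7), so it starts at hour 7 and finishes at 7 + 8 = hour 15.
Catering load-in waits on table placement (finishes hour 15), so it starts at hour 15 and finishes at 15 + 8 = hour 23.
For lighting stringing: tent raising (finishes hour 4); table placement (finishes hour 15). Taking the maximum gives a start of hour 15, and it finishes at 15 + 4 = hour 19.
Floral arrangement has to wait for table placement (finishes hour 15, plus 2-hour gap → hour 17); tent raising (finishes hour 4, plus 2-hour gap → hour 6). The latest of these is hour 17, so floral arrangement runs hour 17 to 17 + 7 = hour 24.
Place-card layout cannot begin until floral arrangement (finishes hour 24). It runs from hour 24 to 24 + 8 = hour 32.
All tasks are finished once the last one completes. Finish times: Tent raising at 4, Table placement at 15, Floral arrangement at 24, Lighting stringing at 19, Catering load-in at 23, Place-card layout at 32. The latest is hour 32.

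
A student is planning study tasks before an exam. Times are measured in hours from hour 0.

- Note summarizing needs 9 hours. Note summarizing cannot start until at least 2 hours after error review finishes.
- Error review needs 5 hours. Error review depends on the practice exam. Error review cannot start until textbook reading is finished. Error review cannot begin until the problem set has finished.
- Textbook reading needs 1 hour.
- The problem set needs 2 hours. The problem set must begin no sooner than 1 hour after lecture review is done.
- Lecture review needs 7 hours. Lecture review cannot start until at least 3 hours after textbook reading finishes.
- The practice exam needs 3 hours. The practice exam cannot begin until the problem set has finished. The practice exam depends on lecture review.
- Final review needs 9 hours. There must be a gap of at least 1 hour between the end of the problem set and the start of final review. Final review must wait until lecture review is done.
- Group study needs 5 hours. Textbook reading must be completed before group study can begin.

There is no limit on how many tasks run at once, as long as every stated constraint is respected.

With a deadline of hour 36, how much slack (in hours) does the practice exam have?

Textbook reading has no prerequisites, so it starts at hour 0 and finishes at hour 1.
After textbook reading (finishes hour 1, plus 3-hour gap → hour 4), lecture review can start at hour 4 and finishes at hour 11.
The problem set cannot begin until lecture review (finishes hour 11, plus 1-hour gap → hour 12). It runs from hour 12 to 12 + 2 = hour 14.
For the practice exam: the problem set (finishes hour 14); lecture review (finishes hour 11). Taking the maximum gives a start of hour 14, and it finishes at 14 + 3 = hour 17.

Working backward from the deadline:
Note summarizing must finish by hour 36; it takes 9 hours, so it must start by 36 − 9 = hour 27.
Error review feeds into note summarizing (must start by hour 27, minus 2-hour gap → hour 25); so error review must finish by hour 25 and therefore start by hour 20.
The practice exam feeds into error review (must start by hour 20); so the practice exam must finish by hour 20 and therefore start by hour 17.
So the practice exam can start as early as hour 14 and as late as hour 17, giving 17 − 14 = 3 hours of slack.

3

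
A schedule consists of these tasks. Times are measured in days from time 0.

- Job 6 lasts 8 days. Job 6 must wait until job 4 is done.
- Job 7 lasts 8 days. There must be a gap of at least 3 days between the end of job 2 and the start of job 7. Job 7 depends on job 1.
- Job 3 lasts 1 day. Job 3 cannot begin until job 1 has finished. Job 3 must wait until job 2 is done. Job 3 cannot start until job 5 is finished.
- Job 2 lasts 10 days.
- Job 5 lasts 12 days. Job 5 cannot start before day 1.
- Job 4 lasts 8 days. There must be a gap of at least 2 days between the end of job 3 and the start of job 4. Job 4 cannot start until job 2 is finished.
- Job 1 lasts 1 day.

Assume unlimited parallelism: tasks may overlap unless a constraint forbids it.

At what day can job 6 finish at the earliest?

Job 5 waits on its own release at day 1, so it starts at day 1 and finishes at 1 + 12 = day 13.
Job 2 has no prerequisites, so it starts at day 0 and finishes at day 10.
Job 1 has no prerequisites, so it starts at day 0 and finishes at day 1.
For job 3: job 1 (finishes day 1); job 2 (finishes day 10); job 5 (finishes day 13). Taking the maximum gives a start of day 13, and it finishes at 13 + 1 = day 14.
For job 4: job 3 (finishes day 14, plus 2-day gap → day 16); job 2 (finishes day 10). Taking the maximum gives a start of day 16, and it finishes at 16 + 8 = day 24.
After job 4 (finishes day 24), job 6 can start at day 24 and finishes at day 32.

32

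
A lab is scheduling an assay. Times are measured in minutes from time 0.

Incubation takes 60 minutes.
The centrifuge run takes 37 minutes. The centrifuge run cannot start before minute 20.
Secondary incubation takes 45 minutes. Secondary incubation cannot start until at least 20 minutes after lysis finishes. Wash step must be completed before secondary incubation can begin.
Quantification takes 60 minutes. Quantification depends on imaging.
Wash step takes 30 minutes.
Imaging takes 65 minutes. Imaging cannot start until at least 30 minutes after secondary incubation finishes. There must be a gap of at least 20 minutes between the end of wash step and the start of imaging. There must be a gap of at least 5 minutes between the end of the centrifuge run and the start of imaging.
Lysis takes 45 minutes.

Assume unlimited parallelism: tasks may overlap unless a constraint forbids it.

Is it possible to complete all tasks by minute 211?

No

Wash step has no prerequisites, so it starts at minute 0 and finishes at minute 30.
The centrifuge run cannot begin until its own release at minute 20. It runs from minute 20 to 20 + 37 = minute 57.
Incubation has no prerequisites, so it starts at minute 0 and finishes at minute 60.
Lysis can start immediately at minute 0; it finishes at minute 45.
Secondary incubation has to wait for lysis (finishes minute 45, plus 20-minute gap → minute 65); wash step (finishes minute 30). The latest of these is minute 65, so secondary incubation runs minute 65 to 65 + 45 = minute 110.
Imaging cannot start until secondary incubation (finishes minute 110, plus 30-minute gap → minute 140); wash step (finishes minute 30, plus 20-minute gap → minute 50); the centrifuge run (finishes minute 57, plus 5-minute gap → minute 62). The controlling bound is minute 140, so imaging finishes at 140 + 65 = minute 205.
After imaging (finishes minute 205), quantification can start at minute 205 and finishes at minute 265.
The earliest everything can be done is minute 265, which is after the deadline of 211, so it is not possible.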